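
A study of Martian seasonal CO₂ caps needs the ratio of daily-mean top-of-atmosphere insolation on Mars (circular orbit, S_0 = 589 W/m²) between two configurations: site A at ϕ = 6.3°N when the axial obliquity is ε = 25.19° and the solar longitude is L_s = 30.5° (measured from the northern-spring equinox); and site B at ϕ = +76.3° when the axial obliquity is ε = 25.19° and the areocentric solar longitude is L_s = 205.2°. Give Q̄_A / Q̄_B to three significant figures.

Q̄_A / Q̄_B ≈ 37.6

— Configuration A (ϕ=+6.3°):
Solar declination: sin δ = sin ε · sin L_s = sin 25.19° × sin 30.5° = 0.21602, so δ = +12.475°.
cos h₀ = −tan(+6.3°) tan(+12.475°) = -0.0244, h₀ = 1.5952 rad.
Bracket: h₀ sin ϕ sin δ + cos ϕ cos δ sin h₀ = 1.5952×0.10973×0.21602 + 0.99396×0.97639×0.99970 = 0.037812 + 0.970201 = 1.008013.
Q̄ = (S_0/π) × [bracket] = (589/π) × 1.008013 = 188.99 W/m².
— Configuration B (ϕ=+76.3°):
sin δ = sin 25.19° × sin 205.2° = -0.18122, so δ = -10.441°.
cos h₀ = −tan(+76.3°) tan(-10.441°) = 0.7559, h₀ = 0.7137 rad.
Bracket: h₀ sin ϕ sin δ + cos ϕ cos δ sin h₀ = 0.7137×0.97155×-0.18122 + 0.23684×0.98344×0.65467 = -0.125657 + 0.152484 = 0.026827.
Q̄ = (S_0/π) × [bracket] = (589/π) × 0.026827 = 5.0296 W/m².
Ratio Q̄_A / Q̄_B = 188.99 / 5.0296 = 37.58.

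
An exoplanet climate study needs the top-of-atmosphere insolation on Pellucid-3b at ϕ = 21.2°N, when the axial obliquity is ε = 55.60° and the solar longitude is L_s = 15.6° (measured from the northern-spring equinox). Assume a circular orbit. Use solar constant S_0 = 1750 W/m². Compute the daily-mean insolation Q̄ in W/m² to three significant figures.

Solar declination: sin δ = sin ε · sin L_s = sin 55.60° × sin 15.6° = 0.22189, so δ = +12.820°.
cos h₀ = −tan(+21.2°) tan(+12.820°) = -0.0883, h₀ = 1.6592 rad.
Bracket: h₀ sin ϕ sin δ + cos ϕ cos δ sin h₀ = 1.6592×0.36162×0.22189 + 0.93232×0.97507×0.99610 = 0.133134 + 0.905532 = 1.038666.
Q̄ = (S_0/π) × [bracket] = (1750/π) × 1.038666 = 578.6 W/m².

Q̄ ≈ 579 W/m²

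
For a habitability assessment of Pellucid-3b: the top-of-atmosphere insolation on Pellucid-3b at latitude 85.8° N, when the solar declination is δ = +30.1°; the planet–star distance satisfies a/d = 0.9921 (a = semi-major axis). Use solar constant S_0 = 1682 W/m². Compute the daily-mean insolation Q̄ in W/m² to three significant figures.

cos h₀ = −tan(+85.8°) tan(+30.100°) = -7.8937 ≤ −1 ⇒ polar day, h₀ = π.
Bracket: h₀ sin ϕ sin δ + cos ϕ cos δ sin h₀ = 3.1416×0.99731×0.50151 + 0.07324×0.86515×0.00000 = 1.571306 + 0.000000 = 1.571306.
Inverse-square distance factor (a/d)² = 0.9921² = 0.984262.
Q̄ = (S_0/π) × 0.984262 × [bracket] = (1682/π) × 0.984262 × 1.571306 = 828.0 W/m².

Q̄ ≈ 828 W/m²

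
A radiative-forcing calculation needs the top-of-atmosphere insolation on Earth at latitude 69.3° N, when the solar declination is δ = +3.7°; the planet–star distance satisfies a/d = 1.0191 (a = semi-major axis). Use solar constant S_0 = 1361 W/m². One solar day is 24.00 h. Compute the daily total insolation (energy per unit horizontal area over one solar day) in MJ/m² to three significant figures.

cos h₀ = −tan(+69.3°) tan(+3.700°) = -0.1711, h₀ = 1.7428 rad.
Bracket: h₀ sin ϕ sin δ + cos ϕ cos δ sin h₀ = 1.7428×0.93544×0.06453 + 0.35347×0.99792×0.98525 = 0.105202 + 0.347532 = 0.452734.
Inverse-square distance factor (a/d)² = 1.0191² = 1.038565.
Q̄ = (S_0/π) × 1.038565 × [bracket] = (1361/π) × 1.038565 × 0.452734 = 203.70 W/m².
Daily total = Q̄ × 24.00 h × 3600 s/h = 203.70 × 24.00 × 3600 / 10⁶ = 17.60 MJ/m².

17.6 MJ/m²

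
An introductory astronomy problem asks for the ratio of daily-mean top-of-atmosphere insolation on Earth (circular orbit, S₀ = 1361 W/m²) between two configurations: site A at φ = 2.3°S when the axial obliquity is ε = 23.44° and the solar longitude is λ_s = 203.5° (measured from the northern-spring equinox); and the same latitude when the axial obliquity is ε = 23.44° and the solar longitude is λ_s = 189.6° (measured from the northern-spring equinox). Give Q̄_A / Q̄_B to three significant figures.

Q̄_A / Q̄_B ≈ 0.995

— Configuration A (φ=-2.3°):
Solar declination: sin δ = sin ε · sin λ_s = sin 23.44° × sin 203.5° = -0.15862, so δ = -9.127°.
cos H₀ = −tan(-2.3°) tan(-9.127°) = -0.0065, H₀ = 1.5772 rad.
Bracket: H₀ sin φ sin δ + cos φ cos δ sin H₀ = 1.5772×-0.04013×-0.15862 + 0.99919×0.98734×0.99998 = 0.010040 + 0.986521 = 0.996561.
Q̄ = (S₀/π) × [bracket] = (1361/π) × 0.996561 = 431.73 W/m².
— Configuration B (φ=-2.3°):
Solar declination: sin δ = sin ε · sin λ_s = sin 23.44° × sin 189.6° = -0.06634, so δ = -3.804°.
cos H₀ = −tan(-2.3°) tan(-3.804°) = -0.0027, H₀ = 1.5735 rad.
Bracket: H₀ sin φ sin δ + cos φ cos δ sin H₀ = 1.5735×-0.04013×-0.06634 + 0.99919×0.99780×1.00000 = 0.004189 + 0.996992 = 1.001181.
Q̄ = (S₀/π) × [bracket] = (1361/π) × 1.001181 = 433.73 W/m².
Ratio Q̄_A / Q̄_B = 431.73 / 433.73 = 0.9954.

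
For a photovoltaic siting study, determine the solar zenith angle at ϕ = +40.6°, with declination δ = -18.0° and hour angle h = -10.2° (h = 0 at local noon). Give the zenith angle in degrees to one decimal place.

θ_z = 59.4°

cos θ_z = sin ϕ sin δ + cos ϕ cos δ cos h = -0.201100 + 0.710697 = 0.509597.
θ_z = arccos(0.509597) = 59.4°.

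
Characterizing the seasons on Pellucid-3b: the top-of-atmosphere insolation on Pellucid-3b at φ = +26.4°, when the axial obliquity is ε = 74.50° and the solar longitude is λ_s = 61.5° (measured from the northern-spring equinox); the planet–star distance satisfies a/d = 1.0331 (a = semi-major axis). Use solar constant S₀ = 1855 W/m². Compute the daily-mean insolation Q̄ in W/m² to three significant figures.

Solar declination: sin δ = sin ε · sin λ_s = sin 74.50° × sin 61.5° = 0.84685, so δ = +57.871°.
cos H₀ = −tan(+26.4°) tan(+57.871°) = -0.7905, H₀ = 2.4823 rad.
Bracket: H₀ sin φ sin δ + cos φ cos δ sin H₀ = 2.4823×0.44464×0.84685 + 0.89571×0.53182×0.61252 = 0.934694 + 0.291778 = 1.226472.
Inverse-square distance factor (a/d)² = 1.0331² = 1.067296.
Q̄ = (S₀/π) × 1.067296 × [bracket] = (1855/π) × 1.067296 × 1.226472 = 772.9 W/m².

Q̄ ≈ 773 W/m²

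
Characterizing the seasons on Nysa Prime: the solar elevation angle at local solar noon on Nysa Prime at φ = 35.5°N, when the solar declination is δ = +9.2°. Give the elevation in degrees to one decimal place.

At local noon the hour angle is zero, so the zenith angle equals |φ − δ| = |+35.5° − (+9.200°)| = 26.300°.
Elevation = 90° − 26.300° = 63.7°.

63.7°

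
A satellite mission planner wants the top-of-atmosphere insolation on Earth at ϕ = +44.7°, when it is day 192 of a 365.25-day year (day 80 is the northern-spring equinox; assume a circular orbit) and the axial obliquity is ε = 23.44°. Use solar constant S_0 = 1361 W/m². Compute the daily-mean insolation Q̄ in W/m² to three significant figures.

Q̄ ≈ 487 W/m²

Solar longitude: L_s = 360° × (192 − 80)/365.25 = 110.390°.
sin δ = sin 23.44° × sin 110.390° = 0.37286, so δ = +21.892°.
cos h₀ = −tan(+44.7°) tan(+21.892°) = -0.3977, h₀ = 1.9798 rad.
Bracket: h₀ sin ϕ sin δ + cos ϕ cos δ sin h₀ = 1.9798×0.70339×0.37286 + 0.71080×0.92789×0.91753 = 0.519234 + 0.605152 = 1.124386.
Q̄ = (S_0/π) × [bracket] = (1361/π) × 1.124386 = 487.1 W/m².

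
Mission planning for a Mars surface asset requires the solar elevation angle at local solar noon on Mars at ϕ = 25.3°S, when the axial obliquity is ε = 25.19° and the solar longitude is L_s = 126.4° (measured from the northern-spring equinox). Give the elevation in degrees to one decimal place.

Solar declination: sin δ = sin ε · sin L_s = sin 25.19° × sin 126.4° = 0.34258, so δ = +20.034°.
At local noon the hour angle is zero, so the zenith angle equals |ϕ − δ| = |-25.3° − (+20.034°)| = 45.334°.
Elevation = 90° − 45.334° = 44.7°.

44.7°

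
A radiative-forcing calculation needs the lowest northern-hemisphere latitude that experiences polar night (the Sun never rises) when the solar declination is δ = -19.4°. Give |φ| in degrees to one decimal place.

|φ| = 70.6°

Polar night requires cos H₀ = −tan φ tan δ ≥ 1, i.e. tan φ tan δ ≤ −1.
The boundary is |tan φ| · |tan δ| = 1, so |φ| = 90° − |δ| = 90° − 19.4° = 70.6° in the northern hemisphere.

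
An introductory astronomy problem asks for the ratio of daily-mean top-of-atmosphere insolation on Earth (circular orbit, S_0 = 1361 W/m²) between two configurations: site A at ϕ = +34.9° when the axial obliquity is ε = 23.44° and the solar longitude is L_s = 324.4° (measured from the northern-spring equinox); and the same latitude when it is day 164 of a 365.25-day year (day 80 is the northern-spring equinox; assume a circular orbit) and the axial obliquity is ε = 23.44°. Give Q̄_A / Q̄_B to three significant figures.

Q̄_A / Q̄_B ≈ 0.526

— Configuration A (ϕ=+34.9°):
Solar declination: sin δ = sin ε · sin L_s = sin 23.44° × sin 324.4° = -0.23156, so δ = -13.389°.
cos h₀ = −tan(+34.9°) tan(-13.389°) = 0.1661, h₀ = 1.4040 rad.
Bracket: h₀ sin ϕ sin δ + cos ϕ cos δ sin h₀ = 1.4040×0.57215×-0.23156 + 0.82015×0.97282×0.98612 = -0.186012 + 0.786784 = 0.600772.
Q̄ = (S_0/π) × [bracket] = (1361/π) × 0.600772 = 260.27 W/m².
— Configuration B (ϕ=+34.9°):
Solar longitude: L_s = 360° × (164 − 80)/365.25 = 82.793°.
sin δ = sin 23.44° × sin 82.793° = 0.39465, so δ = +23.244°.
cos h₀ = −tan(+34.9°) tan(+23.244°) = -0.2996, h₀ = 1.8751 rad.
Bracket: h₀ sin ϕ sin δ + cos ϕ cos δ sin h₀ = 1.8751×0.57215×0.39465 + 0.82015×0.91883×0.95406 = 0.423396 + 0.718959 = 1.142355.
Q̄ = (S_0/π) × [bracket] = (1361/π) × 1.142355 = 494.89 W/m².
Ratio Q̄_A / Q̄_B = 260.27 / 494.89 = 0.5259.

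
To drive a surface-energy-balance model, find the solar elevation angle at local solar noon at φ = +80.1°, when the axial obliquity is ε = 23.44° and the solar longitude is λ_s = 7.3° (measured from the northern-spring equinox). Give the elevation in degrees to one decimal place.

12.8°

Solar declination: sin δ = sin ε · sin λ_s = sin 23.44° × sin 7.3° = 0.05054, so δ = +2.897°.
At local noon the hour angle is zero, so the zenith angle equals |φ − δ| = |+80.1° − (+2.897°)| = 77.203°.
Elevation = 90° − 77.203° = 12.8°.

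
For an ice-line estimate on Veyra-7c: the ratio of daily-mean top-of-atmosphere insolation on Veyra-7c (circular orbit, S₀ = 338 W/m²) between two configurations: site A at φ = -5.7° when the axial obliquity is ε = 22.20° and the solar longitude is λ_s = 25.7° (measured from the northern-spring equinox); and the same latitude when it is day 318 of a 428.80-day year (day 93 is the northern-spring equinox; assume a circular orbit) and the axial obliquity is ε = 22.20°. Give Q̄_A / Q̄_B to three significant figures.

— Configuration A (φ=-5.7°):
Solar declination: sin δ = sin ε · sin λ_s = sin 22.20° × sin 25.7° = 0.16385, so δ = +9.431°.
cos H₀ = −tan(-5.7°) tan(+9.431°) = 0.0166, H₀ = 1.5542 rad.
Bracket: H₀ sin φ sin δ + cos φ cos δ sin H₀ = 1.5542×-0.09932×0.16385 + 0.99506×0.98648×0.99986 = -0.025292 + 0.981469 = 0.956177.
Q̄ = (S₀/π) × [bracket] = (338/π) × 0.956177 = 102.87 W/m².
— Configuration B (φ=-5.7°):
Solar longitude: λ_s = 360° × (318 − 93)/428.80 = 188.899°.
sin δ = sin 22.20° × sin 188.899° = -0.05845, so δ = -3.351°.
cos H₀ = −tan(-5.7°) tan(-3.351°) = -0.0058, H₀ = 1.5766 rad.
Bracket: H₀ sin φ sin δ + cos φ cos δ sin H₀ = 1.5766×-0.09932×-0.05845 + 0.99506×0.99829×0.99998 = 0.009153 + 0.993339 = 1.002492.
Q̄ = (S₀/π) × [bracket] = (338/π) × 1.002492 = 107.86 W/m².
Ratio Q̄_A / Q̄_B = 102.87 / 107.86 = 0.9537.

Q̄_A / Q̄_B ≈ 0.954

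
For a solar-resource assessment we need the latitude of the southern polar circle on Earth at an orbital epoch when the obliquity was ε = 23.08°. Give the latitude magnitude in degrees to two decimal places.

66.92°

The polar circle is the lowest latitude that experiences at least one full rotation of continuous darkness at the northern-summer solstice; it lies at |φ| = 90° − ε = 90° − 23.08° = 66.92°.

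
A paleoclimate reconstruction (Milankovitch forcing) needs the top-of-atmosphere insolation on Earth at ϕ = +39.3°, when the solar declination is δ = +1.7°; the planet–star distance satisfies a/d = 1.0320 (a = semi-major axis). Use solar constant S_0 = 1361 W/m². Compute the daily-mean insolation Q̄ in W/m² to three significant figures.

cos h₀ = −tan(+39.3°) tan(+1.700°) = -0.0243, h₀ = 1.5951 rad.
Bracket: h₀ sin ϕ sin δ + cos ϕ cos δ sin h₀ = 1.5951×0.63338×0.02967 + 0.77384×0.99956×0.99970 = 0.029976 + 0.773267 = 0.803243.
Inverse-square distance factor (a/d)² = 1.0320² = 1.065024.
Q̄ = (S_0/π) × 1.065024 × [bracket] = (1361/π) × 1.065024 × 0.803243 = 370.6 W/m².

Q̄ ≈ 371 W/m²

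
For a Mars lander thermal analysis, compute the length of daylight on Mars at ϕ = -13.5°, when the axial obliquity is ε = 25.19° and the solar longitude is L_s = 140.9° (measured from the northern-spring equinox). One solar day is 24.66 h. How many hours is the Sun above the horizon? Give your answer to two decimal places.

11.80 h

Solar declination: sin δ = sin ε · sin L_s = sin 25.19° × sin 140.9° = 0.26843, so δ = +15.571°.
cos h₀ = −tan ϕ · tan δ = −tan(-13.5°) × tan(+15.571°) = 0.0669, so h₀ = 1.5038 rad = 86.16°.
Daylight = 2h₀/(2π) × 24.66 h = (1.5038/π) × 24.66 = 11.80 h.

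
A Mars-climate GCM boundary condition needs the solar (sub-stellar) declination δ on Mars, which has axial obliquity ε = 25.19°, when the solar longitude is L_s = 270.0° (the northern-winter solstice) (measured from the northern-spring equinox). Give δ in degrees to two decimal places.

δ = -25.19°

sin δ = sin ε · sin L_s = sin 25.19° × sin 270.0° = -0.425621.
δ = arcsin(-0.425621) = -25.19°.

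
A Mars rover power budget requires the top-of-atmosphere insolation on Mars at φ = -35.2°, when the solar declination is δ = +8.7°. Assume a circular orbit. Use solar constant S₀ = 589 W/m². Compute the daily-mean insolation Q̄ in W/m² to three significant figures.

cos H₀ = −tan(-35.2°) tan(+8.700°) = 0.1079, H₀ = 1.4626 rad.
Bracket: H₀ sin φ sin δ + cos φ cos δ sin H₀ = 1.4626×-0.57643×0.15126 + 0.81714×0.98849×0.99416 = -0.127525 + 0.803018 = 0.675493.
Q̄ = (S₀/π) × [bracket] = (589/π) × 0.675493 = 126.6 W/m².

Q̄ ≈ 127 W/m²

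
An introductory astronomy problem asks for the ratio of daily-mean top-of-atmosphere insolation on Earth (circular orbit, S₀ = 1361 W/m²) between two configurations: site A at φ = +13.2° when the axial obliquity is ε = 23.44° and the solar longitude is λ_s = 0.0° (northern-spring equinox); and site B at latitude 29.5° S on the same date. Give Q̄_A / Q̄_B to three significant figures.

— Configuration A (φ=+13.2°):
Solar declination: sin δ = sin ε · sin λ_s = sin 23.44° × sin 0.0° = 0.00000, so δ = +0.000°.
cos H₀ = −tan(+13.2°) tan(+0.000°) = -0.0000, H₀ = 1.5708 rad.
Bracket: H₀ sin φ sin δ + cos φ cos δ sin H₀ = 1.5708×0.22835×0.00000 + 0.97358×1.00000×1.00000 = 0.000000 + 0.973580 = 0.973580.
Q̄ = (S₀/π) × [bracket] = (1361/π) × 0.973580 = 421.77 W/m².
— Configuration B (φ=-29.5°):
cos H₀ = −tan(-29.5°) tan(+0.000°) = 0.0000, H₀ = 1.5708 rad.
Bracket: H₀ sin φ sin δ + cos φ cos δ sin H₀ = 1.5708×-0.49242×0.00000 + 0.87036×1.00000×1.00000 = -0.000000 + 0.870360 = 0.870360.
Q̄ = (S₀/π) × [bracket] = (1361/π) × 0.870360 = 377.06 W/m².
Ratio Q̄_A / Q̄_B = 421.77 / 377.06 = 1.119.

Q̄_A / Q̄_B ≈ 1.12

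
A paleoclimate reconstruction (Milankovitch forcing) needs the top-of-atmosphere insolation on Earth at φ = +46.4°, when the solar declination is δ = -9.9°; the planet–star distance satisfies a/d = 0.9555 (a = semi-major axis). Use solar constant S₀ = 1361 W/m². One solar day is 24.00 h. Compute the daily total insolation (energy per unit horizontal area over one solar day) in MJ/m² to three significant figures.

16.9 MJ/m²

cos H₀ = −tan(+46.4°) tan(-9.900°) = 0.1833, H₀ = 1.3865 rad.
Bracket: H₀ sin φ sin δ + cos φ cos δ sin H₀ = 1.3865×0.72417×-0.17193 + 0.68962×0.98511×0.98306 = -0.172628 + 0.667843 = 0.495215.
Inverse-square distance factor (a/d)² = 0.9555² = 0.912980.
Q̄ = (S₀/π) × 0.912980 × [bracket] = (1361/π) × 0.912980 × 0.495215 = 195.87 W/m².
Daily total = Q̄ × 24.00 h × 3600 s/h = 195.87 × 24.00 × 3600 / 10⁶ = 16.92 MJ/m².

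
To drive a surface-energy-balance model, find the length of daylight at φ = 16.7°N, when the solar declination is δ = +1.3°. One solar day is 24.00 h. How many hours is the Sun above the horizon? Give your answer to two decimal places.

cos H₀ = −tan φ · tan δ = −tan(+16.7°) × tan(+1.300°) = -0.0068, so H₀ = 1.5776 rad = 90.39°.
Daylight = 2H₀/(2π) × 24.00 h = (1.5776/π) × 24.00 = 12.05 h.

12.05 h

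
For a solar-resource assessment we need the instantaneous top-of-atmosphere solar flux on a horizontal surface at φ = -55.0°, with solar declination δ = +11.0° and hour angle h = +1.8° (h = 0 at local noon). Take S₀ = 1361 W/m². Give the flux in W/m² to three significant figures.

cos θ_z = sin φ sin δ + cos φ cos δ cos h = -0.156302 + 0.562760 = 0.406458.
Flux = S₀ · cos θ_z = 1361 × 0.406458 = 553.2 W/m².

553 W/m²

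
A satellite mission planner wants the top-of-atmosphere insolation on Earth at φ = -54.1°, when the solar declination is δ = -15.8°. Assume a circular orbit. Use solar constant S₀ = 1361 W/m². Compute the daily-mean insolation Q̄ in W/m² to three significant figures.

cos H₀ = −tan(-54.1°) tan(-15.800°) = -0.3909, H₀ = 1.9724 rad.
Bracket: H₀ sin φ sin δ + cos φ cos δ sin H₀ = 1.9724×-0.81004×-0.27228 + 0.58637×0.96222×0.92043 = 0.435028 + 0.519322 = 0.954350.
Q̄ = (S₀/π) × [bracket] = (1361/π) × 0.954350 = 413.4 W/m².

Q̄ ≈ 413 W/m²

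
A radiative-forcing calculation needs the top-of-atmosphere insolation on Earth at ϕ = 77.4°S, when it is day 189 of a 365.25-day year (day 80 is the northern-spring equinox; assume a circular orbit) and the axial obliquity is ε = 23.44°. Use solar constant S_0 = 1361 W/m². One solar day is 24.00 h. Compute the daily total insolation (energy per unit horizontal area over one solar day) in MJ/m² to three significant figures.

0.00 MJ/m²

Solar longitude: L_s = 360° × (189 − 80)/365.25 = 107.433°.
sin δ = sin 23.44° × sin 107.433° = 0.37952, so δ = +22.304°.
cos h₀ = −tan(-77.4°) tan(+22.304°) = 1.8352 ≥ 1 ⇒ polar night, h₀ = 0 and Q̄ = 0.
Daily total = Q̄ × 24.00 h × 3600 s/h = 0.00 MJ/m².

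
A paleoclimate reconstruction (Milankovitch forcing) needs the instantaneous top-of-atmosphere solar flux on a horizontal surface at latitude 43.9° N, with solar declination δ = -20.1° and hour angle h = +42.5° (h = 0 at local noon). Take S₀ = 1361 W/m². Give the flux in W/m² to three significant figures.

355 W/m²

cos θ_z = sin φ sin δ + cos φ cos δ cos h = -0.238294 + 0.498890 = 0.260596.
Flux = S₀ · cos θ_z = 1361 × 0.260596 = 354.7 W/m².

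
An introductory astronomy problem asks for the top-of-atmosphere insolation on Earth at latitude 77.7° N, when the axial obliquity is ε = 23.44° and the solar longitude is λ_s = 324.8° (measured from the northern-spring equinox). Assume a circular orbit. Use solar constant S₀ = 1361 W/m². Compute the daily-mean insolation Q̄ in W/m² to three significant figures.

Q̄ ≈ 0.00 W/m²

Solar declination: sin δ = sin ε · sin λ_s = sin 23.44° × sin 324.8° = -0.22930, so δ = -13.256°.
cos H₀ = −tan(+77.7°) tan(-13.256°) = 1.0804 ≥ 1 ⇒ polar night, H₀ = 0 and Q̄ = 0.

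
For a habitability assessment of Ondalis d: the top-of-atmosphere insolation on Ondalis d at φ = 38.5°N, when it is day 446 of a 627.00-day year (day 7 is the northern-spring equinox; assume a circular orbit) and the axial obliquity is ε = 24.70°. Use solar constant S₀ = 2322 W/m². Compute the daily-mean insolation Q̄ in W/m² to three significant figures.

Solar longitude: λ_s = 360° × (446 − 7)/627.00 = 252.057°.
sin δ = sin 24.70° × sin 252.057° = -0.39754, so δ = -23.425°.
cos H₀ = −tan(+38.5°) tan(-23.425°) = 0.3446, H₀ = 1.2190 rad.
Bracket: H₀ sin φ sin δ + cos φ cos δ sin H₀ = 1.2190×0.62251×-0.39754 + 0.78261×0.91758×0.93874 = -0.301669 + 0.674116 = 0.372447.
Q̄ = (S₀/π) × [bracket] = (2322/π) × 0.372447 = 275.3 W/m².

Q̄ ≈ 275 W/m²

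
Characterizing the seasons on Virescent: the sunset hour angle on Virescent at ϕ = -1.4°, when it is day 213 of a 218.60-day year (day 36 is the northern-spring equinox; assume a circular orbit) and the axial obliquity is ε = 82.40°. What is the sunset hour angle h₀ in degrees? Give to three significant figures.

Solar longitude: L_s = 360° × (213 − 36)/218.60 = 291.491°.
sin δ = sin 82.40° × sin 291.491° = -0.92230, so δ = -67.265°.
cos h₀ = −tan ϕ · tan δ = −tan(-1.4°) × tan(-67.265°) = -0.0583, so h₀ = 1.6292 rad = 93.34°.

h₀ = 93.3°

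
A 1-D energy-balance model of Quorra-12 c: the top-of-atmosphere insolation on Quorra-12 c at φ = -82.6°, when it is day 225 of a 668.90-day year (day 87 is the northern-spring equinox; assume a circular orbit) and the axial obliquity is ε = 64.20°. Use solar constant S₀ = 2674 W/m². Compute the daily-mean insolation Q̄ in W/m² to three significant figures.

Solar longitude: λ_s = 360° × (225 − 87)/668.90 = 74.271°.
sin δ = sin 64.20° × sin 74.271° = 0.86661, so δ = +60.067°.
cos H₀ = −tan(-82.6°) tan(+60.067°) = 13.3720 ≥ 1 ⇒ polar night, H₀ = 0 and Q̄ = 0.

Q̄ ≈ 0.00 W/m²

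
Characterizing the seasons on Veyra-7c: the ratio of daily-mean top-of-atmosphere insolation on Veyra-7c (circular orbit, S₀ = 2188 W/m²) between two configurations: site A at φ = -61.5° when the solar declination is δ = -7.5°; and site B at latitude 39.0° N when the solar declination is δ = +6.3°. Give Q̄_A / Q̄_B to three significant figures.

— Configuration A (φ=-61.5°):
cos H₀ = −tan(-61.5°) tan(-7.500°) = -0.2425, H₀ = 1.8157 rad.
Bracket: H₀ sin φ sin δ + cos φ cos δ sin H₀ = 1.8157×-0.87882×-0.13053 + 0.47716×0.99144×0.97016 = 0.208283 + 0.458959 = 0.667242.
Q̄ = (S₀/π) × [bracket] = (2188/π) × 0.667242 = 464.71 W/m².
— Configuration B (φ=+39.0°):
cos H₀ = −tan(+39.0°) tan(+6.300°) = -0.0894, H₀ = 1.6603 rad.
Bracket: H₀ sin φ sin δ + cos φ cos δ sin H₀ = 1.6603×0.62932×0.10973 + 0.77715×0.99396×0.99600 = 0.114652 + 0.769366 = 0.884018.
Q̄ = (S₀/π) × [bracket] = (2188/π) × 0.884018 = 615.68 W/m².
Ratio Q̄_A / Q̄_B = 464.71 / 615.68 = 0.7548.

Q̄_A / Q̄_B ≈ 0.755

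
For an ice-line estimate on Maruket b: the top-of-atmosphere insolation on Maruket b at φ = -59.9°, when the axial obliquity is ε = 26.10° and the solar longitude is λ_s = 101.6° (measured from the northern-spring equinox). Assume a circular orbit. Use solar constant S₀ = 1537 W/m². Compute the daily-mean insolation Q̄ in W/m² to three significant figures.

Solar declination: sin δ = sin ε · sin λ_s = sin 26.10° × sin 101.6° = 0.43095, so δ = +25.528°.
cos H₀ = −tan(-59.9°) tan(+25.528°) = 0.8239, H₀ = 0.6026 rad.
Bracket: H₀ sin φ sin δ + cos φ cos δ sin H₀ = 0.6026×-0.86515×0.43095 + 0.50151×0.90237×0.56679 = -0.224671 + 0.256499 = 0.031828.
Q̄ = (S₀/π) × [bracket] = (1537/π) × 0.031828 = 15.57 W/m².

Q̄ ≈ 15.6 W/m²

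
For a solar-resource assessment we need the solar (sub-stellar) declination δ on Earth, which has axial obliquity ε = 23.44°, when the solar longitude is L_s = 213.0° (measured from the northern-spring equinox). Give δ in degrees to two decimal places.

sin δ = sin ε · sin L_s = sin 23.44° × sin 213.0° = -0.216651.
δ = arcsin(-0.216651) = -12.51°.

δ = -12.51°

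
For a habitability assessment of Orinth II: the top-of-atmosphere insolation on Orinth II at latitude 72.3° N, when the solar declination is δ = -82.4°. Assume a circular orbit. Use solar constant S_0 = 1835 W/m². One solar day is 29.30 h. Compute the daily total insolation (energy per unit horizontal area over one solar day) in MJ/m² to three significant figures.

cos h₀ = −tan(+72.3°) tan(-82.400°) = 23.4838 ≥ 1 ⇒ polar night, h₀ = 0 and Q̄ = 0.
Daily total = Q̄ × 29.30 h × 3600 s/h = 0.00 MJ/m².

0.00 MJ/m²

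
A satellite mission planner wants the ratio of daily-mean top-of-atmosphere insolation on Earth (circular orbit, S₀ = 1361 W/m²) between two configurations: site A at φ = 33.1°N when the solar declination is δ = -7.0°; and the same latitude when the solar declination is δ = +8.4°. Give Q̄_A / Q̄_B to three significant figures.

— Configuration A (φ=+33.1°):
cos H₀ = −tan(+33.1°) tan(-7.000°) = 0.0800, H₀ = 1.4907 rad.
Bracket: H₀ sin φ sin δ + cos φ cos δ sin H₀ = 1.4907×0.54610×-0.12187 + 0.83772×0.99255×0.99679 = -0.099211 + 0.828810 = 0.729599.
Q̄ = (S₀/π) × [bracket] = (1361/π) × 0.729599 = 316.08 W/m².
— Configuration B (φ=+33.1°):
cos H₀ = −tan(+33.1°) tan(+8.400°) = -0.0963, H₀ = 1.6672 rad.
Bracket: H₀ sin φ sin δ + cos φ cos δ sin H₀ = 1.6672×0.54610×0.14608 + 0.83772×0.98927×0.99536 = 0.133000 + 0.824886 = 0.957886.
Q̄ = (S₀/π) × [bracket] = (1361/π) × 0.957886 = 414.98 W/m².
Ratio Q̄_A / Q̄_B = 316.08 / 414.98 = 0.7617.

Q̄_A / Q̄_B ≈ 0.762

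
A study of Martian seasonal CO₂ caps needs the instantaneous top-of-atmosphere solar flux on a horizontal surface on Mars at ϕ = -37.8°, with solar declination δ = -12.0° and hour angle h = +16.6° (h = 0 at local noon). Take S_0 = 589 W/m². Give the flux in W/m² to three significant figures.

511 W/m²

cos θ_z = sin ϕ sin δ + cos ϕ cos δ cos h = 0.127431 + 0.740676 = 0.868107.
Flux = S_0 · cos θ_z = 589 × 0.868107 = 511.3 W/m².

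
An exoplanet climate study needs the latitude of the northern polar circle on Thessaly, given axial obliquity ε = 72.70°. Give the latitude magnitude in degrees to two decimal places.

The polar circle is the lowest latitude that experiences at least one full rotation of continuous daylight at the northern-summer solstice; it lies at |φ| = 90° − ε = 90° − 72.70° = 17.30°.

17.30°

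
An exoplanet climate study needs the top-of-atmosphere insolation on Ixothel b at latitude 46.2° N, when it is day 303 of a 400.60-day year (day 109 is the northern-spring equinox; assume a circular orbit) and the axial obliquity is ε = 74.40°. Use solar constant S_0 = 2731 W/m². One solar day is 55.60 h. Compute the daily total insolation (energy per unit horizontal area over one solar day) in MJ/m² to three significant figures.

Solar longitude: L_s = 360° × (303 − 109)/400.60 = 174.338°.
sin δ = sin 74.40° × sin 174.338° = 0.09502, so δ = +5.452°.
cos h₀ = −tan(+46.2°) tan(+5.452°) = -0.0995, h₀ = 1.6705 rad.
Bracket: h₀ sin ϕ sin δ + cos ϕ cos δ sin h₀ = 1.6705×0.72176×0.09502 + 0.69214×0.99548×0.99503 = 0.114566 + 0.685587 = 0.800153.
Q̄ = (S_0/π) × [bracket] = (2731/π) × 0.800153 = 695.58 W/m².
Daily total = Q̄ × 55.60 h × 3600 s/h = 695.58 × 55.60 × 3600 / 10⁶ = 139.2 MJ/m².

139 MJ/m²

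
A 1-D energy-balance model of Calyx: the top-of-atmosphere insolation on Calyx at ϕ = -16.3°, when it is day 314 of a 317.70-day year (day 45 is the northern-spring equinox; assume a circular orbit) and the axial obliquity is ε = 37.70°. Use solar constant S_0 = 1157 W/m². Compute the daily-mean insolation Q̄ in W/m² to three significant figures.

Solar longitude: L_s = 360° × (314 − 45)/317.70 = 304.816°.
sin δ = sin 37.70° × sin 304.816° = -0.50206, so δ = -30.136°.
cos h₀ = −tan(-16.3°) tan(-30.136°) = -0.1698, h₀ = 1.7414 rad.
Bracket: h₀ sin ϕ sin δ + cos ϕ cos δ sin h₀ = 1.7414×-0.28067×-0.50206 + 0.95981×0.86483×0.98549 = 0.245386 + 0.818028 = 1.063414.
Q̄ = (S_0/π) × [bracket] = (1157/π) × 1.063414 = 391.6 W/m².

Q̄ ≈ 392 W/m²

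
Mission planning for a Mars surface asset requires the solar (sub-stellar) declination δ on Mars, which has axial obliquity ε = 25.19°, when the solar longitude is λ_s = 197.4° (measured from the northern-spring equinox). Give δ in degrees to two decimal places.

δ = -7.31°

sin δ = sin ε · sin λ_s = sin 25.19° × sin 197.4° = -0.127278.
δ = arcsin(-0.127278) = -7.31°.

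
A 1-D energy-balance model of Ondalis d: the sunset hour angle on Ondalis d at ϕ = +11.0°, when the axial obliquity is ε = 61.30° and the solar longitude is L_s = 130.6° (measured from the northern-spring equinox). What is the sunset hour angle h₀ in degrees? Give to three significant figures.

h₀ = 100°

Solar declination: sin δ = sin ε · sin L_s = sin 61.30° × sin 130.6° = 0.66599, so δ = +41.758°.
cos h₀ = −tan ϕ · tan δ = −tan(+11.0°) × tan(+41.758°) = -0.1735, so h₀ = 1.7452 rad = 99.99°.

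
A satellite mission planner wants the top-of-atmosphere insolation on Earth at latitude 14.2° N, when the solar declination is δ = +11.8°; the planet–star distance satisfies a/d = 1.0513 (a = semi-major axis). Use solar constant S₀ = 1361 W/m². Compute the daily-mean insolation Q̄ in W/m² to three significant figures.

Q̄ ≈ 493 W/m²

cos H₀ = −tan(+14.2°) tan(+11.800°) = -0.0529, H₀ = 1.6237 rad.
Bracket: H₀ sin φ sin δ + cos φ cos δ sin H₀ = 1.6237×0.24531×0.20450 + 0.96945×0.97887×0.99860 = 0.081454 + 0.947637 = 1.029091.
Inverse-square distance factor (a/d)² = 1.0513² = 1.105232.
Q̄ = (S₀/π) × 1.105232 × [bracket] = (1361/π) × 1.105232 × 1.029091 = 492.7 W/m².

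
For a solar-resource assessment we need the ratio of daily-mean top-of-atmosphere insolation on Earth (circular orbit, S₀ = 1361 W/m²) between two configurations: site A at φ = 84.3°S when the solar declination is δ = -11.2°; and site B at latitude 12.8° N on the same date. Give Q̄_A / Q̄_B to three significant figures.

— Configuration A (φ=-84.3°):
cos H₀ = −tan(-84.3°) tan(-11.200°) = -1.9838 ≤ −1 ⇒ polar day, H₀ = π.
Bracket: H₀ sin φ sin δ + cos φ cos δ sin H₀ = 3.1416×-0.99506×-0.19423 + 0.09932×0.98096×0.00000 = 0.607179 + 0.000000 = 0.607179.
Q̄ = (S₀/π) × [bracket] = (1361/π) × 0.607179 = 263.04 W/m².
— Configuration B (φ=+12.8°):
cos H₀ = −tan(+12.8°) tan(-11.200°) = 0.0450, H₀ = 1.5258 rad.
Bracket: H₀ sin φ sin δ + cos φ cos δ sin H₀ = 1.5258×0.22155×-0.19423 + 0.97515×0.98096×0.99899 = -0.065658 + 0.955617 = 0.889959.
Q̄ = (S₀/π) × [bracket] = (1361/π) × 0.889959 = 385.55 W/m².
Ratio Q̄_A / Q̄_B = 263.04 / 385.55 = 0.6822.

Q̄_A / Q̄_B ≈ 0.682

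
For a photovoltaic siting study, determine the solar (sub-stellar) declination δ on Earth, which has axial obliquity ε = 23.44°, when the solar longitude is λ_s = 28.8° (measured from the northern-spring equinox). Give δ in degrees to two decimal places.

sin δ = sin ε · sin λ_s = sin 23.44° × sin 28.8° = 0.191636.
δ = arcsin(0.191636) = +11.05°.

δ = +11.05°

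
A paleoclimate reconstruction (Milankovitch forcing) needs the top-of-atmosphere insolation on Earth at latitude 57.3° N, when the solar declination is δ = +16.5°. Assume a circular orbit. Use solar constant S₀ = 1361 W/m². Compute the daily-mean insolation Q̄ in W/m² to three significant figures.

cos H₀ = −tan(+57.3°) tan(+16.500°) = -0.4614, H₀ = 2.0504 rad.
Bracket: H₀ sin φ sin δ + cos φ cos δ sin H₀ = 2.0504×0.84151×0.28402 + 0.54024×0.95882×0.88719 = 0.490057 + 0.459558 = 0.949615.
Q̄ = (S₀/π) × [bracket] = (1361/π) × 0.949615 = 411.4 W/m².

Q̄ ≈ 411 W/m²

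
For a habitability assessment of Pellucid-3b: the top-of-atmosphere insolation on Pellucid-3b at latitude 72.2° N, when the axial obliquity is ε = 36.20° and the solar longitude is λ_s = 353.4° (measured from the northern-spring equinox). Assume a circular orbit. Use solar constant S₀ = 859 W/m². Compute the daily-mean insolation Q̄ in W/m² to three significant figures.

Q̄ ≈ 57.5 W/m²

Solar declination: sin δ = sin ε · sin λ_s = sin 36.20° × sin 353.4° = -0.06788, so δ = -3.892°.
cos H₀ = −tan(+72.2°) tan(-3.892°) = 0.2119, H₀ = 1.3573 rad.
Bracket: H₀ sin φ sin δ + cos φ cos δ sin H₀ = 1.3573×0.95213×-0.06788 + 0.30570×0.99769×0.97729 = -0.087723 + 0.298067 = 0.210344.
Q̄ = (S₀/π) × [bracket] = (859/π) × 0.210344 = 57.51 W/m².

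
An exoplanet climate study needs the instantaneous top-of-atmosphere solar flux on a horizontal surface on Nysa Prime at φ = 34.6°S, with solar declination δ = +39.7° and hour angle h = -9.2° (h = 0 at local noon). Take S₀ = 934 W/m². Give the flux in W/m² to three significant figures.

245 W/m²

cos θ_z = sin φ sin δ + cos φ cos δ cos h = -0.362720 + 0.625174 = 0.262454.
Flux = S₀ · cos θ_z = 934 × 0.262454 = 245.1 W/m².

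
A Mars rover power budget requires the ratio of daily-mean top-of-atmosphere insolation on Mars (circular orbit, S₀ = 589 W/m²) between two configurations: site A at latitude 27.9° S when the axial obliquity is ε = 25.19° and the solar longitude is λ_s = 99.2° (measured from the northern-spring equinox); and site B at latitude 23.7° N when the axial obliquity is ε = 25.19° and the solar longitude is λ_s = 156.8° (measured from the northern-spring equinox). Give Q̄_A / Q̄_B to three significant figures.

Q̄_A / Q̄_B ≈ 0.512

— Configuration A (φ=-27.9°):
Solar declination: sin δ = sin ε · sin λ_s = sin 25.19° × sin 99.2° = 0.42015, so δ = +24.844°.
cos H₀ = −tan(-27.9°) tan(+24.844°) = 0.2451, H₀ = 1.3231 rad.
Bracket: H₀ sin φ sin δ + cos φ cos δ sin H₀ = 1.3231×-0.46793×0.42015 + 0.88377×0.90746×0.96949 = -0.260123 + 0.777517 = 0.517394.
Q̄ = (S₀/π) × [bracket] = (589/π) × 0.517394 = 97.003 W/m².
— Configuration B (φ=+23.7°):
Solar declination: sin δ = sin ε · sin λ_s = sin 25.19° × sin 156.8° = 0.16767, so δ = +9.652°.
cos H₀ = −tan(+23.7°) tan(+9.652°) = -0.0747, H₀ = 1.6455 rad.
Bracket: H₀ sin φ sin δ + cos φ cos δ sin H₀ = 1.6455×0.40195×0.16767 + 0.91566×0.98584×0.99721 = 0.110898 + 0.900176 = 1.011074.
Q̄ = (S₀/π) × [bracket] = (589/π) × 1.011074 = 189.56 W/m².
Ratio Q̄_A / Q̄_B = 97.003 / 189.56 = 0.5117.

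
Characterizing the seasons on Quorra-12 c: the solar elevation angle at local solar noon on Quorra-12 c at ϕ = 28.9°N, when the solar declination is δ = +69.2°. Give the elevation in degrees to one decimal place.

49.7°

At local noon the hour angle is zero, so the zenith angle equals |ϕ − δ| = |+28.9° − (+69.200°)| = 40.300°.
Elevation = 90° − 40.300° = 49.7°.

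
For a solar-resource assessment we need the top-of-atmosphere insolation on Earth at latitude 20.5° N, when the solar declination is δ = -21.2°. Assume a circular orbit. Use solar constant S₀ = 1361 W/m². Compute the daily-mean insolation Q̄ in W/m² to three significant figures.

cos H₀ = −tan(+20.5°) tan(-21.200°) = 0.1450, H₀ = 1.4253 rad.
Bracket: H₀ sin φ sin δ + cos φ cos δ sin H₀ = 1.4253×0.35021×-0.36162 + 0.93667×0.93232×0.98943 = -0.180504 + 0.864046 = 0.683542.
Q̄ = (S₀/π) × [bracket] = (1361/π) × 0.683542 = 296.1 W/m².

Q̄ ≈ 296 W/m²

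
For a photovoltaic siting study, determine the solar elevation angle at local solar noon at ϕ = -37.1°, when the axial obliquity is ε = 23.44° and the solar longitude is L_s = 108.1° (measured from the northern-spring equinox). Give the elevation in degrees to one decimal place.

30.7°

Solar declination: sin δ = sin ε · sin L_s = sin 23.44° × sin 108.1° = 0.37810, so δ = +22.216°.
At local noon the hour angle is zero, so the zenith angle equals |ϕ − δ| = |-37.1° − (+22.216°)| = 59.316°.
Elevation = 90° − 59.316° = 30.7°.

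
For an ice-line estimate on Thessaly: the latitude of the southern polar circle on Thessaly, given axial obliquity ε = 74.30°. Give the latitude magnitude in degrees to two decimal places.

The polar circle is the lowest latitude that experiences at least one full rotation of continuous darkness at the northern-summer solstice; it lies at |ϕ| = 90° − ε = 90° − 74.30° = 15.70°.

15.70°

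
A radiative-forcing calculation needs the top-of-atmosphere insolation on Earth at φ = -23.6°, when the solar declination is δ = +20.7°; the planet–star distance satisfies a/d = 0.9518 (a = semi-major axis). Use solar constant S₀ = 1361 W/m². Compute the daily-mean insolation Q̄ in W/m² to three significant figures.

Q̄ ≈ 254 W/m²

cos H₀ = −tan(-23.6°) tan(+20.700°) = 0.1651, H₀ = 1.4050 rad.
Bracket: H₀ sin φ sin δ + cos φ cos δ sin H₀ = 1.4050×-0.40035×0.35347 + 0.91636×0.93544×0.98628 = -0.198824 + 0.845439 = 0.646615.
Inverse-square distance factor (a/d)² = 0.9518² = 0.905923.
Q̄ = (S₀/π) × 0.905923 × [bracket] = (1361/π) × 0.905923 × 0.646615 = 253.8 W/m².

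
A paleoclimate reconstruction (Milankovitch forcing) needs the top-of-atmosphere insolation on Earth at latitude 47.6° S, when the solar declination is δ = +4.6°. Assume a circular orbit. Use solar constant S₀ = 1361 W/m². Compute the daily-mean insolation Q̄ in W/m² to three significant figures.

cos H₀ = −tan(-47.6°) tan(+4.600°) = 0.0881, H₀ = 1.4826 rad.
Bracket: H₀ sin φ sin δ + cos φ cos δ sin H₀ = 1.4826×-0.73846×0.08020 + 0.67430×0.99678×0.99611 = -0.087806 + 0.669514 = 0.581708.
Q̄ = (S₀/π) × [bracket] = (1361/π) × 0.581708 = 252.0 W/m².

Q̄ ≈ 252 W/m²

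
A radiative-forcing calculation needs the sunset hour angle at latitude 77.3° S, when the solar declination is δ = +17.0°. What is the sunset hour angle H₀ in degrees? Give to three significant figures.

cos H₀ = −tan φ · tan δ = 1.3566 ≥ 1, so the Sun never rises (polar night) and H₀ = 0.

H₀ = 0.00°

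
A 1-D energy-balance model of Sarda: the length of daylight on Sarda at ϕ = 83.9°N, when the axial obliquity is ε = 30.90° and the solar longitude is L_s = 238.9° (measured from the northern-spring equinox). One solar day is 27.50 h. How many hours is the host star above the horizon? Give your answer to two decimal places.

0.00 h

Solar declination: sin δ = sin ε · sin L_s = sin 30.90° × sin 238.9° = -0.43973, so δ = -26.087°.
cos h₀ = −tan ϕ · tan δ = 4.5813 ≥ 1, so the host star never rises (polar night) and h₀ = 0.
Daylight = 2h₀/(2π) × 27.50 h = (0.0000/π) × 27.50 = 0.00 h.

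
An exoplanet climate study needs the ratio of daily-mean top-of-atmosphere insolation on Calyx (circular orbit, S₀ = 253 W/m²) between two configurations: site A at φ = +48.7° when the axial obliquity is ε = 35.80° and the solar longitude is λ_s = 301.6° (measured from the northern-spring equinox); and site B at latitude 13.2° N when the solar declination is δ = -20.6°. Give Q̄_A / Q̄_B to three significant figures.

— Configuration A (φ=+48.7°):
Solar declination: sin δ = sin ε · sin λ_s = sin 35.80° × sin 301.6° = -0.49822, so δ = -29.883°.
cos H₀ = −tan(+48.7°) tan(-29.883°) = 0.6541, H₀ = 0.8578 rad.
Bracket: H₀ sin φ sin δ + cos φ cos δ sin H₀ = 0.8578×0.75126×-0.49822 + 0.66000×0.86705×0.75643 = -0.321068 + 0.432869 = 0.111801.
Q̄ = (S₀/π) × [bracket] = (253/π) × 0.111801 = 9.0036 W/m².
— Configuration B (φ=+13.2°):
cos H₀ = −tan(+13.2°) tan(-20.600°) = 0.0882, H₀ = 1.4825 rad.
Bracket: H₀ sin φ sin δ + cos φ cos δ sin H₀ = 1.4825×0.22835×-0.35184 + 0.97358×0.93606×0.99611 = -0.119108 + 0.907784 = 0.788676.
Q̄ = (S₀/π) × [bracket] = (253/π) × 0.788676 = 63.514 W/m².
Ratio Q̄_A / Q̄_B = 9.0036 / 63.514 = 0.1418.

Q̄_A / Q̄_B ≈ 0.142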